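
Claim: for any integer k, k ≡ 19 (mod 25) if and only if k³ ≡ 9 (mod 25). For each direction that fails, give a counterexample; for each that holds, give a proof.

(⟹) Suppose k ≡ 19 (mod 25). Write k = 25j + 19. Then (25j + 19)³ = 15625j³ + 35625j² + 27075j + 6859 = 25(625j³ + 1425j² + 1083j + 274) + 9, so k³ ≡ 9 (mod 25).

(⟸) Conversely, suppose k³ ≡ 9 (mod 25). The only residue r in {0, …, 24} with r³ ≡ 9 (mod 25) is r = 19, so k ≡ 19 (mod 25).

The biconditional holds.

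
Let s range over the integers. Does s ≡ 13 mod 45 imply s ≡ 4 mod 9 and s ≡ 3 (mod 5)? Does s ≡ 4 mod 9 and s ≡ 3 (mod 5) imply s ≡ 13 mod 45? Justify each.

Both directions hold; the statement is true.

(←) If s ≡ 4 (mod 9) and s ≡ 3 (mod 5), then by the Chinese remainder theorem s ≡ 13 (mod 45). This is exactly s ≡ 13 (mod 45).

(→) Suppose s ≡ 13 (mod 45); write s = 45j + 13. Since 9 ∣ 45, reducing mod 9 gives s ≡ 13 ≡ 4 (mod 9); since 5 ∣ 45, reducing mod 5 gives s ≡ 13 ≡ 3 (mod 5).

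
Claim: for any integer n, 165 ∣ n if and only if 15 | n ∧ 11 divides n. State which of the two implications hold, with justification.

Both implications hold.

(⟸) Suppose 15 ∣ n and 11 ∣ n. Any common multiple of 15 and 11 is a multiple of their lcm; here gcd(15, 11) = 1, so lcm(15, 11) = 15·11 = 165, so 165 ∣ n.

(⟹) If 165 ∣ n, write n = 165q. Since 165 = 11·15, n = 15·(11q), so 15 ∣ n; and since 165 = 15·11, n = 11·(15q), so 11 ∣ n.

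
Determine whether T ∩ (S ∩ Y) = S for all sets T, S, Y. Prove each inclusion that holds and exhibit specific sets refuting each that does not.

Only the forward inclusion holds.

(⊆) Let x ∈ T ∩ (S ∩ Y). Then x ∈ T ∩ S ∩ Y, from which x ∈ S.

(⊇) This inclusion fails. Take T = ∅, S = {1}, Y = ∅; then 1 ∈ S but 1 ∉ T ∩ (S ∩ Y).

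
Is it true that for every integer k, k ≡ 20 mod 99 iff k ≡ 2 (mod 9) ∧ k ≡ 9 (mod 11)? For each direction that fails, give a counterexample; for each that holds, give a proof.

Both directions hold; the statement is true.

(⟹) Suppose k ≡ 20 (mod 99); write k = 99j + 20. Since 9 ∣ 99, reducing mod 9 gives k ≡ 20 ≡ 2 (mod 9); since 11 ∣ 99, reducing mod 11 gives k ≡ 20 ≡ 9 (mod 11).

(⟸) Conversely, if k ≡ 2 (mod 9) and k ≡ 9 (mod 11), then by the Chinese remainder theorem k ≡ 20 (mod 99). This is exactly k ≡ 20 (mod 99).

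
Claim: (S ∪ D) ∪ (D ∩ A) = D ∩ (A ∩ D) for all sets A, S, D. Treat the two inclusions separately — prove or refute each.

(⊆) fails; (⊇) holds.

(⟹) This inclusion fails. Take A = ∅, S = {1}, D = ∅; then 1 ∈ (S ∪ D) ∪ (D ∩ A) but 1 ∉ D ∩ (A ∩ D).

(⟸) Let x ∈ D ∩ (A ∩ D). Then either x ∈ A ∩ D and x ∉ S; or x ∈ A ∩ S ∩ D. In each case x ∈ (S ∪ D) ∪ (D ∩ A), so D ∩ (A ∩ D) ⊆ (S ∪ D) ∪ (D ∩ A).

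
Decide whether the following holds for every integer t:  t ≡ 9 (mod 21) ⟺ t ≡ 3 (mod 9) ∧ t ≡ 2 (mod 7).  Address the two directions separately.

(→) This fails: t = 9 gives 9 ≡ 9 (mod 21) but 9 ≡ 0 (mod 9), so the conjunction on the right does not hold.

(←) Conversely, if t ≡ 3 (mod 9) and t ≡ 2 (mod 7), then by the Chinese remainder theorem t ≡ 30 (mod 63). Since 30 ≡ 9 (mod 21) and 21 ∣ 63, we get t ≡ 9 (mod 21).

Only the reverse direction holds.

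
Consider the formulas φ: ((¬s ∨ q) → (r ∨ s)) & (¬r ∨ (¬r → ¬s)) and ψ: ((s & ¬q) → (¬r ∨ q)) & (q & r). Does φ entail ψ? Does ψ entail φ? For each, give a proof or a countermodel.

[⇒] This fails. Under s = T, q = F, r = F, the left side is true but the right side is false.

[⇐] Assume the antecedent. If s is true, the consequent reduces to true regardless of the other variables. If s is false, the antecedent forces (s = F, q = T, r = T), and the consequent holds there. Either way the consequent holds.

The forward direction fails; the converse holds.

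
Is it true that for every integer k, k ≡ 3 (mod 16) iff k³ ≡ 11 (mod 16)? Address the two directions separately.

Forward direction. Suppose k ≡ 3 (mod 16). Write k = 16j + 3. Then (16j + 3)³ = 4096j³ + 2304j² + 432j + 27 = 16(256j³ + 144j² + 27j + 1) + 11, so k³ ≡ 11 (mod 16).

Converse. Suppose k³ ≡ 11 (mod 16). The only residue r in {0, …, 15} with r³ ≡ 11 (mod 16) is r = 3, so k ≡ 3 (mod 16).

Both implications hold.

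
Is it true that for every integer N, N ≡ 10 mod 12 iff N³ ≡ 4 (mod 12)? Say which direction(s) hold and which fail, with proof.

(⇒) Suppose N ≡ 10 mod 12. Write N = 12j + 10. Then (12j + 10)³ = 1728j³ + 4320j² + 3600j + 1000 = 12(144j³ + 360j² + 300j + 83) + 4, so N³ ≡ 4 (mod 12).

(⇐) This fails: take N = 4. Then 4³ = 64 ≡ 4 (mod 12), yet 4 ≡ 4 (mod 12), not 10.

Only the forward implication holds.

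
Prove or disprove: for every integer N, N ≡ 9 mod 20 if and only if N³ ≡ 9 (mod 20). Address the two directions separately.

The biconditional holds.

[⇒] Suppose N ≡ 9 mod 20. Write N = 20j + 9. Then (20j + 9)³ = 8000j³ + 10800j² + 4860j + 729 = 20(400j³ + 540j² + 243j + 36) + 9, so N³ ≡ 9 (mod 20).

[⇐] Conversely, suppose N³ ≡ 9 (mod 20). The only residue r in {0, …, 19} with r³ ≡ 9 (mod 20) is r = 9, so N ≡ 9 (mod 20).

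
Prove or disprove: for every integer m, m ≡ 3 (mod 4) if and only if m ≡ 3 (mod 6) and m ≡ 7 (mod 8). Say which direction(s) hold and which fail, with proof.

(⇒) fails; (⇐) holds.

(⇒) This fails: m = 3 gives 3 ≡ 3 (mod 4) but 3 ≡ 3 (mod 8), so the conjunction on the right does not hold.

(⇐) Conversely, if m ≡ 3 (mod 6) and m ≡ 7 (mod 8), then by the Chinese remainder theorem m ≡ 15 (mod 24). Since 15 ≡ 3 (mod 4) and 4 ∣ 24, we get m ≡ 3 (mod 4).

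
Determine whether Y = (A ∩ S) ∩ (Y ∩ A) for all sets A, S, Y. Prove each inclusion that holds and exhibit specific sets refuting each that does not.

Forward inclusion. This inclusion fails. Take A = ∅, S = ∅, Y = {1}; then 1 ∈ Y but 1 ∉ (A ∩ S) ∩ (Y ∩ A).

Reverse inclusion. Let x ∈ (A ∩ S) ∩ (Y ∩ A). Then x ∈ A ∩ S ∩ Y, from which x ∈ Y.

Only the reverse inclusion holds.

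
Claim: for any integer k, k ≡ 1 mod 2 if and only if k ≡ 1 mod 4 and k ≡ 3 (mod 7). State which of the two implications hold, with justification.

Not equivalent: only (⇐) holds.

[⇒] This fails: k = 1 gives 1 ≡ 1 (mod 2) but 1 ≡ 1 (mod 7), so the conjunction on the right does not hold.

[⇐] Conversely, if k ≡ 1 (mod 4) and k ≡ 3 (mod 7), then by the Chinese remainder theorem k ≡ 17 (mod 28). Since 17 ≡ 1 (mod 2) and 2 ∣ 28, we get k ≡ 1 (mod 2).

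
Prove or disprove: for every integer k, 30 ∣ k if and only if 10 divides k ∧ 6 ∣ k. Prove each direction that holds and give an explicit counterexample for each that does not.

Equivalent; both directions hold.

(⟹) If 30 ∣ k, write k = 30q. Since 30 = 3·10, k = 10·(3q), so 10 ∣ k; and since 30 = 5·6, k = 6·(5q), so 6 ∣ k.

(⟸) Suppose 10 ∣ k and 6 ∣ k. Any common multiple of 10 and 6 is a multiple of their lcm; here lcm(10, 6) = 10·6/gcd(10, 6) = 60/2 = 30, so 30 ∣ k.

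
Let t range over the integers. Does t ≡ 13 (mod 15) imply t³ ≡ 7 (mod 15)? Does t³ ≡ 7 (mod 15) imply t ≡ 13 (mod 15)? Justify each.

Both directions hold.

[⇒] Suppose t ≡ 13 (mod 15). Write t = 15j + 13. Then (15j + 13)³ = 3375j³ + 8775j² + 7605j + 2197 = 15(225j³ + 585j² + 507j + 146) + 7, so t³ ≡ 7 (mod 15).

[⇐] Conversely, suppose t³ ≡ 7 (mod 15). The only residue r in {0, …, 14} with r³ ≡ 7 (mod 15) is r = 13, so t ≡ 13 (mod 15).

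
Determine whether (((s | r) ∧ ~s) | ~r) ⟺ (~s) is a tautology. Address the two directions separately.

(⇒) fails; (⇐) holds.

[⇐] Assume the antecedent. If r is true, the antecedent forces (r = T, s = F), and ((s | r) ∧ ~s) | ~r holds there. If r is false, ((s | r) ∧ ~s) | ~r reduces to true regardless of the other variables. Either way ((s | r) ∧ ~s) | ~r holds.

[⇒] This fails. Under r = F, s = T, the left side is true but the right side is false.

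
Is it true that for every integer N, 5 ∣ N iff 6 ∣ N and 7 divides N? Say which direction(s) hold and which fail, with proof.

Forward direction. This fails: take N = 5. Certainly 5 ∣ 5, but 6 ∤ 5.

Converse. This fails: take N = 42. Both 6 ∣ 42 and 7 ∣ 42, yet 42 is not a multiple of 5 (since 42 = 8·5 + 2), so 5 ∤ 42.

Neither direction holds.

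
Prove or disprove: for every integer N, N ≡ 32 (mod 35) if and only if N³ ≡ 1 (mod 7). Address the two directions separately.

The forward direction holds; the converse fails.

Forward direction. Suppose N ≡ 32 (mod 35). Then N³ ≡ 32³ = 32768 (mod 35), and since 7 ∣ 35, also N³ ≡ 1 (mod 7).

Converse. This fails: take N = 1. Then 1³ = 1 ≡ 1 (mod 7), yet 1 ≡ 1 (mod 35), not 32.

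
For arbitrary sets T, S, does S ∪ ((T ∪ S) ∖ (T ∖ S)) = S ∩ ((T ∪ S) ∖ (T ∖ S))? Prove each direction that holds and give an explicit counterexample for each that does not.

Both inclusions hold.

(⟹) Let x ∈ S ∪ ((T ∪ S) ∖ (T ∖ S)). Then either x ∈ S and x ∉ T; or x ∈ T ∩ S. In each case x ∈ S ∩ ((T ∪ S) ∖ (T ∖ S)), so S ∪ ((T ∪ S) ∖ (T ∖ S)) ⊆ S ∩ ((T ∪ S) ∖ (T ∖ S)).

(⟸) Let x ∈ S ∩ ((T ∪ S) ∖ (T ∖ S)). Then either x ∈ S and x ∉ T; or x ∈ T ∩ S. In each case x ∈ S ∪ ((T ∪ S) ∖ (T ∖ S)), so S ∩ ((T ∪ S) ∖ (T ∖ S)) ⊆ S ∪ ((T ∪ S) ∖ (T ∖ S)).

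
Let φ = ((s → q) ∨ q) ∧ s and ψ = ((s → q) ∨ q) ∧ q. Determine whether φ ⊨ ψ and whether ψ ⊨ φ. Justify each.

Not equivalent: only (⇒) holds.

Converse. This fails. Under q = T, s = F, the left side is false but the right side is true.

Forward direction. Assume the antecedent. If q is true, ((s → q) ∨ q) ∧ q reduces to true regardless of the other variables. If q is false, the antecedent cannot hold. Either way ((s → q) ∨ q) ∧ q holds.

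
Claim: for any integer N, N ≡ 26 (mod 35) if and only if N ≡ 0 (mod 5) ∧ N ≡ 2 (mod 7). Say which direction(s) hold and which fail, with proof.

(⇒) This fails: N = 26 gives 26 ≡ 26 (mod 35) but 26 ≡ 1 (mod 5), so the conjunction on the right does not hold.

(⇐) This fails: N = 30 satisfies both congruences on the right (30 ≡ 0 mod 5 and 30 ≡ 2 mod 7) yet 30 ≡ 30 (mod 35), not 26.

Both directions fail.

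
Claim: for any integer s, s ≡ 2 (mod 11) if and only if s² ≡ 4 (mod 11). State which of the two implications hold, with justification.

Only the forward implication holds.

(⟹) Suppose s ≡ 2 (mod 11). Write s = 11j + 2. Then (11j + 2)² = 121j² + 44j + 4 = 11(11j² + 4j) + 4, so s² ≡ 4 (mod 11).

(⟸) This fails: take s = 9. Then 9² = 81 ≡ 4 (mod 11), yet 9 ≡ 9 (mod 11), not 2.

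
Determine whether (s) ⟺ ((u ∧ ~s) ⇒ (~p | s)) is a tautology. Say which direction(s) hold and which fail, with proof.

Converse. This fails. Under s = F, p = F, u = F, the left side is false but the right side is true.

Forward direction. Assume the antecedent. If s is true, (u ∧ ~s) ⇒ (~p | s) reduces to true regardless of the other variables. If s is false, the antecedent cannot hold. Either way (u ∧ ~s) ⇒ (~p | s) holds.

Not equivalent: only (⇒) holds.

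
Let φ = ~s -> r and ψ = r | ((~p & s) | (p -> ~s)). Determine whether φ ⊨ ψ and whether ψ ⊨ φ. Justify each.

Forward direction. This fails. Under s = T, p = T, r = F, the left side is true but the right side is false.

Converse. This fails. Under s = F, p = F, r = F, the left side is false but the right side is true.

Neither direction holds.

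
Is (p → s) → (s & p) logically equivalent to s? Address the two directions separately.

Neither direction holds.

(⇒) This fails. Under s = F, p = T, the left side is true but the right side is false.

(⇐) This fails. Under s = T, p = F, the left side is false but the right side is true.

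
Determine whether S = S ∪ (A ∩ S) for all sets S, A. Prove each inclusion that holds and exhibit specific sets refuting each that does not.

Reverse inclusion. Let x ∈ S ∪ (A ∩ S). Then either x ∈ S and x ∉ A; or x ∈ S ∩ A. In each case x ∈ S, so S ∪ (A ∩ S) ⊆ S.

Forward inclusion. Let x ∈ S. Then either x ∈ S and x ∉ A; or x ∈ S ∩ A. In each case x ∈ S ∪ (A ∩ S), so S ⊆ S ∪ (A ∩ S).

Both inclusions hold.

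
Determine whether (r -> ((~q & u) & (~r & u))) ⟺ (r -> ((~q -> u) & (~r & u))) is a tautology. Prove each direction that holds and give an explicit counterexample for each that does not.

Both directions hold.

[⇐] Assume the antecedent. If q is true, the antecedent forces (q = T, u = F, r = F) or (q = T, u = T, r = F), and r -> ((~q & u) & (~r & u)) holds there. If q is false, the antecedent forces (q = F, u = F, r = F) or (q = F, u = T, r = F), and r -> ((~q & u) & (~r & u)) holds there. Either way r -> ((~q & u) & (~r & u)) holds.

[⇒] Assume the antecedent. If q is true, the antecedent forces (q = T, u = F, r = F) or (q = T, u = T, r = F), and r -> ((~q -> u) & (~r & u)) holds there. If q is false, the antecedent forces (q = F, u = F, r = F) or (q = F, u = T, r = F), and r -> ((~q -> u) & (~r & u)) holds there. Either way r -> ((~q -> u) & (~r & u)) holds.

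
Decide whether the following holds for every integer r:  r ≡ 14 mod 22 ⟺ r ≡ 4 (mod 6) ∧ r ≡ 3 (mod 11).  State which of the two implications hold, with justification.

(⇒) fails; (⇐) holds.

Forward direction. This fails: r = 36 gives 36 ≡ 14 (mod 22) but 36 ≡ 0 (mod 6), so the conjunction on the right does not hold.

Converse. If r ≡ 4 (mod 6) and r ≡ 3 (mod 11), then by the Chinese remainder theorem r ≡ 58 (mod 66). Since 58 ≡ 14 (mod 22) and 22 ∣ 66, we get r ≡ 14 (mod 22).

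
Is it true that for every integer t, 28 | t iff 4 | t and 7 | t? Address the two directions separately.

Equivalent; both directions hold.

[⇒] If 28 ∣ t, write t = 28q. Since 28 = 7·4, t = 4·(7q), so 4 ∣ t; and since 28 = 4·7, t = 7·(4q), so 7 ∣ t.

[⇐] Suppose 4 ∣ t and 7 ∣ t. Any common multiple of 4 and 7 is a multiple of their lcm; here gcd(4, 7) = 1, so lcm(4, 7) = 4·7 = 28, so 28 ∣ t.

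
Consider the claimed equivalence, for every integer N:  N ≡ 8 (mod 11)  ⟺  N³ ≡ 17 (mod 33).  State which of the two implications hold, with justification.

(⟹) This fails: take N = 19. Then 19 ≡ 8 (mod 11), but 19³ = 6859 ≡ 28 (mod 33), not 17.

(⟸) Conversely, the residues r modulo 33 with r³ ≡ 17 (mod 33) are exactly {8}, and each is ≡ 8 (mod 11).

The forward direction fails; the converse holds.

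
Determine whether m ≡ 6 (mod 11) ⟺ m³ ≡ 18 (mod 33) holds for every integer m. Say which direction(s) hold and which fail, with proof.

[⇒] This fails: take m = 17. Then 17 ≡ 6 (mod 11), but 17³ = 4913 ≡ 29 (mod 33), not 18.

[⇐] Conversely, the residues r modulo 33 with r³ ≡ 18 (mod 33) are exactly {6}, and each is ≡ 6 (mod 11).

Only the reverse direction holds.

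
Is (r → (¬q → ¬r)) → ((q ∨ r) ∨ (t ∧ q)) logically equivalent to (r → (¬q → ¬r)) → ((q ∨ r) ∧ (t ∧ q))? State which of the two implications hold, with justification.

(⇒) This fails. Under q = T, t = F, r = F, the left side is true but the right side is false.

(⇐) Assume the antecedent. If q is true, the consequent reduces to true regardless of the other variables. If q is false, the antecedent forces (q = F, t = F, r = T) or (q = F, t = T, r = T), and the consequent holds there. Either way the consequent holds.

Only the converse holds.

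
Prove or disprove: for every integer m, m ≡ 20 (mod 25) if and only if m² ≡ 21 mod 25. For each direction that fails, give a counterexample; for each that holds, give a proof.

(⇒) fails and (⇐) fails.

(→) This fails: take m = 20. Then 20 ≡ 20 (mod 25), but 20² = 400 ≡ 0 (mod 25), not 21.

(←) This fails: take m = 11. Then 11² = 121 ≡ 21 (mod 25), yet 11 ≡ 11 (mod 25), not 20.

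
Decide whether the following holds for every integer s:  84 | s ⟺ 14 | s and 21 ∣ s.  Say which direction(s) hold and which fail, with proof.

[⇒] If 84 ∣ s, write s = 84q. Since 84 = 6·14, s = 14·(6q), so 14 ∣ s; and since 84 = 4·21, s = 21·(4q), so 21 ∣ s.

[⇐] This fails: take s = 42. Both 14 ∣ 42 and 21 ∣ 42, yet 42 is not a multiple of 84 (since 42 = 0·84 + 42), so 84 ∤ 42.

Only the forward implication holds.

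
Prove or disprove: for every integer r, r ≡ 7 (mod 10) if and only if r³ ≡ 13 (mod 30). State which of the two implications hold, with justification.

Only the reverse direction holds.

(⟸) The residues r modulo 30 with r³ ≡ 13 (mod 30) are exactly {7}, and each is ≡ 7 (mod 10).

(⟹) This fails: take r = 17. Then 17 ≡ 7 (mod 10), but 17³ = 4913 ≡ 23 (mod 30), not 13.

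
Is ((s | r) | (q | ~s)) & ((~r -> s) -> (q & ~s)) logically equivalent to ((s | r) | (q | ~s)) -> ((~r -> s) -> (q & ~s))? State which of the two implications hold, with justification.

Both directions hold; the statement is true.

(⟸) Assume the antecedent. If r is true, the antecedent forces (r = T, q = T, s = F), and the consequent holds there. If r is false, the antecedent forces (r = F, q = F, s = F) or (r = F, q = T, s = F), and the consequent holds there. Either way the consequent holds.

(⟹) Assume the antecedent. If r is true, the antecedent forces (r = T, q = T, s = F), and the consequent holds there. If r is false, the antecedent forces (r = F, q = F, s = F) or (r = F, q = T, s = F), and the consequent holds there. Either way the consequent holds.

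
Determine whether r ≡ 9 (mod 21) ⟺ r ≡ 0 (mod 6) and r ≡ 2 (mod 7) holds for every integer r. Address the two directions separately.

The forward direction fails; the converse holds.

(→) This fails: r = 9 gives 9 ≡ 9 (mod 21) but 9 ≡ 3 (mod 6), so the conjunction on the right does not hold.

(←) Conversely, if r ≡ 0 (mod 6) and r ≡ 2 (mod 7), then by the Chinese remainder theorem r ≡ 30 (mod 42). Since 30 ≡ 9 (mod 21) and 21 ∣ 42, we get r ≡ 9 (mod 21).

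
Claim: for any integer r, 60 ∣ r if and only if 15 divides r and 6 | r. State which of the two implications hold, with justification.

Not equivalent: only (⇒) holds.

(⇒) If 60 ∣ r, write r = 60q. Since 60 = 4·15, r = 15·(4q), so 15 ∣ r; and since 60 = 10·6, r = 6·(10q), so 6 ∣ r.

(⇐) This fails: take r = 30. Both 15 ∣ 30 and 6 ∣ 30, yet 30 is not a multiple of 60 (since 30 = 0·60 + 30), so 60 ∤ 30.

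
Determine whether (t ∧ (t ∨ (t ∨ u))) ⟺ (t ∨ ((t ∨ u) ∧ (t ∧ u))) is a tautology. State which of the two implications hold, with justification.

Both directions hold; the statement is true.

[⇒] Assume the antecedent. If u is true, the antecedent forces (u = T, t = T), and t ∨ ((t ∨ u) ∧ (t ∧ u)) holds there. If u is false, the antecedent forces (u = F, t = T), and t ∨ ((t ∨ u) ∧ (t ∧ u)) holds there. Either way t ∨ ((t ∨ u) ∧ (t ∧ u)) holds.

[⇐] Assume the antecedent. If u is true, the antecedent forces (u = T, t = T), and t ∧ (t ∨ (t ∨ u)) holds there. If u is false, the antecedent forces (u = F, t = T), and t ∧ (t ∨ (t ∨ u)) holds there. Either way t ∧ (t ∨ (t ∨ u)) holds.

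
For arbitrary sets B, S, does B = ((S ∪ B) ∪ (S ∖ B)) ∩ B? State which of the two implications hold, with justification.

Both inclusions hold.

Reverse inclusion. Let x ∈ ((S ∪ B) ∪ (S ∖ B)) ∩ B. Then either x ∈ B and x ∉ S; or x ∈ B ∩ S. In each case x ∈ B, so ((S ∪ B) ∪ (S ∖ B)) ∩ B ⊆ B.

Forward inclusion. Let x ∈ B. Then either x ∈ B and x ∉ S; or x ∈ B ∩ S. In each case x ∈ ((S ∪ B) ∪ (S ∖ B)) ∩ B, so B ⊆ ((S ∪ B) ∪ (S ∖ B)) ∩ B.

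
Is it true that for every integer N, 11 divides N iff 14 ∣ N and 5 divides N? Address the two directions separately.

(→) This fails: take N = 11. Certainly 11 ∣ 11, but 14 ∤ 11.

(←) This fails: take N = 70. Both 14 ∣ 70 and 5 ∣ 70, yet 70 is not a multiple of 11 (since 70 = 6·11 + 4), so 11 ∤ 70.

(⇒) fails and (⇐) fails.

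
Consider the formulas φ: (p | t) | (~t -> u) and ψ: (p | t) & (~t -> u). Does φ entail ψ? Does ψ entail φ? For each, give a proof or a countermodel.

[⇐] Assume the antecedent. If u is true, (p | t) | (~t -> u) reduces to true regardless of the other variables. If u is false, the antecedent forces (u = F, p = F, t = T) or (u = F, p = T, t = T), and (p | t) | (~t -> u) holds there. Either way (p | t) | (~t -> u) holds.

[⇒] This fails. Under u = T, p = F, t = F, the left side is true but the right side is false.

(⇒) fails; (⇐) holds.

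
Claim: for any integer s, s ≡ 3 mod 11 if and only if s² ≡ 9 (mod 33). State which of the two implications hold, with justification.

Both directions fail.

Forward direction. This fails: take s = 14. Then 14 ≡ 3 (mod 11), but 14² = 196 ≡ 31 (mod 33), not 9.

Converse. This fails: take s = 30. Then 30² = 900 ≡ 9 (mod 33), yet 30 ≡ 8 (mod 11), not 3.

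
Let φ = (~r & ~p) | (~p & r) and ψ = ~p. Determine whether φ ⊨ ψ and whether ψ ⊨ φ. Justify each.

(→) Assume the antecedent. If p is true, the antecedent cannot hold. If p is false, ~p reduces to true regardless of the other variables. Either way ~p holds.

(←) Assume the antecedent. If p is true, the antecedent cannot hold. If p is false, (~r & ~p) | (~p & r) reduces to true regardless of the other variables. Either way (~r & ~p) | (~p & r) holds.

Both directions hold.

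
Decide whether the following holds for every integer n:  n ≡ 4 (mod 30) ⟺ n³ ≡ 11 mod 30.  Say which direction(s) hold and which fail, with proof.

(→) This fails: take n = 4. Then 4 ≡ 4 (mod 30), but 4³ = 64 ≡ 4 (mod 30), not 11.

(←) This fails: take n = 11. Then 11³ = 1331 ≡ 11 (mod 30), yet 11 ≡ 11 (mod 30), not 4.

Neither implication holds.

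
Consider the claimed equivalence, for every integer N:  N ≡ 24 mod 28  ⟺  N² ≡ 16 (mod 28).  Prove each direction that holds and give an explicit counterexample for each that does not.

Only the forward direction holds.

[⇒] Suppose N ≡ 24 mod 28. Write N = 28j + 24. Then (28j + 24)² = 784j² + 1344j + 576 = 28(28j² + 48j + 20) + 16, so N² ≡ 16 (mod 28).

[⇐] This fails: take N = 4. Then 4² = 16 ≡ 16 (mod 28), yet 4 ≡ 4 (mod 28), not 24.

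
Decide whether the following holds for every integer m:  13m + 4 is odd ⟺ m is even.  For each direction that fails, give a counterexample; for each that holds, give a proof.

Neither direction holds.

(⇒) This fails: m = 1 gives 13m + 4 = 17, which is odd, but 1 is odd, not even.

(⇐) This also fails: m = 4 is even, but 13m + 4 = 56 is even, not odd.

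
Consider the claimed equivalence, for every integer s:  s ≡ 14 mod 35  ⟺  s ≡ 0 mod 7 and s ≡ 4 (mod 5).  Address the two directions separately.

[⇒] Suppose s ≡ 14 (mod 35); write s = 35j + 14. Since 7 ∣ 35, reducing mod 7 gives s ≡ 14 ≡ 0 (mod 7); since 5 ∣ 35, reducing mod 5 gives s ≡ 14 ≡ 4 (mod 5).

[⇐] Conversely, if s ≡ 0 (mod 7) and s ≡ 4 (mod 5), then by the Chinese remainder theorem s ≡ 14 (mod 35). This is exactly s ≡ 14 (mod 35).

Both directions hold; the statement is true.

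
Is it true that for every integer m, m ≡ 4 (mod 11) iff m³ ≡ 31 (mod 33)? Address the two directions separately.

(⇒) This fails: take m = 15. Then 15 ≡ 4 (mod 11), but 15³ = 3375 ≡ 9 (mod 33), not 31.

(⇐) Conversely, the residues r modulo 33 with r³ ≡ 31 (mod 33) are exactly {4}, and each is ≡ 4 (mod 11).

(⇒) fails; (⇐) holds.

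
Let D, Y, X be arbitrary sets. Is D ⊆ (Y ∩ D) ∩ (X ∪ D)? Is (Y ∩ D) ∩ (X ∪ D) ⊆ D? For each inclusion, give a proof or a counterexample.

Forward inclusion. This inclusion fails. Take D = {1}, Y = ∅, X = ∅; then 1 ∈ D but 1 ∉ (Y ∩ D) ∩ (X ∪ D).

Reverse inclusion. Let x ∈ (Y ∩ D) ∩ (X ∪ D). Then either x ∈ D ∩ Y and x ∉ X; or x ∈ D ∩ Y ∩ X. In each case x ∈ D, so (Y ∩ D) ∩ (X ∪ D) ⊆ D.

(⊆) fails; (⊇) holds.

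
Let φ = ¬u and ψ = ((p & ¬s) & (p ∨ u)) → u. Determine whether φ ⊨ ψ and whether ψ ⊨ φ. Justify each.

(⇒) fails and (⇐) fails.

Forward direction. This fails. Under u = F, s = F, p = T, the left side is true but the right side is false.

Converse. This fails. Under u = T, s = F, p = F, the left side is false but the right side is true.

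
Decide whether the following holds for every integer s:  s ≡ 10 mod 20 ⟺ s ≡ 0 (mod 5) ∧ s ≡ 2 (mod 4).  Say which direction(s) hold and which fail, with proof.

Both directions hold; the statement is true.

[⇒] Suppose s ≡ 10 (mod 20); write s = 20j + 10. Since 5 ∣ 20, reducing mod 5 gives s ≡ 10 ≡ 0 (mod 5); since 4 ∣ 20, reducing mod 4 gives s ≡ 10 ≡ 2 (mod 4).

[⇐] Conversely, if s ≡ 0 (mod 5) and s ≡ 2 (mod 4), then by the Chinese remainder theorem s ≡ 10 (mod 20). This is exactly s ≡ 10 (mod 20).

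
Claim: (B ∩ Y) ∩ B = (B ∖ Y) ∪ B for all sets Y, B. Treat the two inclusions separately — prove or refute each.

(⟹) Let x ∈ (B ∩ Y) ∩ B. Then x ∈ Y ∩ B, from which x ∈ (B ∖ Y) ∪ B.

(⟸) This inclusion fails. Take Y = ∅, B = {1}; then 1 ∈ (B ∖ Y) ∪ B but 1 ∉ (B ∩ Y) ∩ B.

Only the forward inclusion holds.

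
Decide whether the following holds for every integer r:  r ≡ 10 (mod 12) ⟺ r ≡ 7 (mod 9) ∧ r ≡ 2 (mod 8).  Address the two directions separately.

Forward direction. This fails: r = 70 gives 70 ≡ 10 (mod 12) but 70 ≡ 6 (mod 8), so the conjunction on the right does not hold.

Converse. If r ≡ 7 (mod 9) and r ≡ 2 (mod 8), then by the Chinese remainder theorem r ≡ 34 (mod 72). Since 34 ≡ 10 (mod 12) and 12 ∣ 72, we get r ≡ 10 (mod 12).

Not equivalent: only (⇐) holds.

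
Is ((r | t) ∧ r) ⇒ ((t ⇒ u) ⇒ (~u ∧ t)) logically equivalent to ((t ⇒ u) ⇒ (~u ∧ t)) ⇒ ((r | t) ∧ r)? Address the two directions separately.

Both directions fail.

(⇒) This fails. Under r = F, u = F, t = T, the left side is true but the right side is false.

(⇐) This fails. Under r = T, u = F, t = F, the left side is false but the right side is true.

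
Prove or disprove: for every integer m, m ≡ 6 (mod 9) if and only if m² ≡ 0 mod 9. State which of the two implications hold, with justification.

Forward direction. Suppose m ≡ 6 (mod 9). Write m = 9j + 6. Then (9j + 6)² = 81j² + 108j + 36 = 9(9j² + 12j + 4) + 0, so m² ≡ 0 (mod 9).

Converse. This fails: take m = 0. Then 0² = 0 ≡ 0 (mod 9), yet 0 ≡ 0 (mod 9), not 6.

Only the forward implication holds.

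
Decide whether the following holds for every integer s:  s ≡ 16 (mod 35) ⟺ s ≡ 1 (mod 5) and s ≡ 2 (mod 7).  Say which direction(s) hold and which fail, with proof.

Forward direction. Suppose s ≡ 16 (mod 35); write s = 35j + 16. Since 5 ∣ 35, reducing mod 5 gives s ≡ 16 ≡ 1 (mod 5); since 7 ∣ 35, reducing mod 7 gives s ≡ 16 ≡ 2 (mod 7).

Converse. If s ≡ 1 (mod 5) and s ≡ 2 (mod 7), then by the Chinese remainder theorem s ≡ 16 (mod 35). This is exactly s ≡ 16 (mod 35).

Both implications hold.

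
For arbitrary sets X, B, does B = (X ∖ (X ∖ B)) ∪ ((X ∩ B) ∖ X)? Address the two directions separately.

Only the reverse inclusion holds.

Forward inclusion. This inclusion fails. Take X = ∅, B = {1}; then 1 ∈ B but 1 ∉ (X ∖ (X ∖ B)) ∪ ((X ∩ B) ∖ X).

Reverse inclusion. Let x ∈ (X ∖ (X ∖ B)) ∪ ((X ∩ B) ∖ X). Then x ∈ X ∩ B, from which x ∈ B.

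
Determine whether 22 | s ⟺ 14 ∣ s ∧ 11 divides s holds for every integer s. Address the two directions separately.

(⇒) fails; (⇐) holds.

(→) This fails: take s = 22. Certainly 22 ∣ 22, but 14 ∤ 22.

(←) Suppose 14 ∣ s and 11 ∣ s. Any common multiple of 14 and 11 is a multiple of their lcm; here gcd(14, 11) = 1, so lcm(14, 11) = 14·11 = 154, so 154 ∣ s. Since 22 ∣ 154, it follows that 22 ∣ s.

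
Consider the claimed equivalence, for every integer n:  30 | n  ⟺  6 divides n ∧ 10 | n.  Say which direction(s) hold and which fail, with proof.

[⇐] Suppose 6 ∣ n and 10 ∣ n. Any common multiple of 6 and 10 is a multiple of their lcm; here lcm(6, 10) = 6·10/gcd(6, 10) = 60/2 = 30, so 30 ∣ n.

[⇒] If 30 ∣ n, write n = 30q. Since 30 = 5·6, n = 6·(5q), so 6 ∣ n; and since 30 = 3·10, n = 10·(3q), so 10 ∣ n.

Both directions hold.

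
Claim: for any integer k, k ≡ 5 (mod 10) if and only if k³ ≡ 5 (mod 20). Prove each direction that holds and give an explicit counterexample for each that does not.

The forward direction fails; the converse holds.

[⇒] This fails: take k = 15. Then 15 ≡ 5 (mod 10), but 15³ = 3375 ≡ 15 (mod 20), not 5.

[⇐] Conversely, the residues r modulo 20 with r³ ≡ 5 (mod 20) are exactly {5}, and each is ≡ 5 (mod 10).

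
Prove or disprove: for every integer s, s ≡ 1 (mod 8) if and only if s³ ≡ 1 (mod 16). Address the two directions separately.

(⇒) fails; (⇐) holds.

(⟸) The residues r modulo 16 with r³ ≡ 1 (mod 16) are exactly {1}, and each is ≡ 1 (mod 8).

(⟹) This fails: take s = 9. Then 9 ≡ 1 (mod 8), but 9³ = 729 ≡ 9 (mod 16), not 1.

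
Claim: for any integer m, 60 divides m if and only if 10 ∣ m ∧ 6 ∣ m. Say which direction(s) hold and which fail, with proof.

[⇒] If 60 ∣ m, write m = 60q. Since 60 = 6·10, m = 10·(6q), so 10 ∣ m; and since 60 = 10·6, m = 6·(10q), so 6 ∣ m.

[⇐] This fails: take m = 30. Both 10 ∣ 30 and 6 ∣ 30, yet 30 is not a multiple of 60 (since 30 = 0·60 + 30), so 60 ∤ 30.

Only the forward direction holds.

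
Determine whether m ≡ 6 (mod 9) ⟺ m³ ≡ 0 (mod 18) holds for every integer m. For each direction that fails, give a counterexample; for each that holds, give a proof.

(⟹) This fails: take m = 15. Then 15 ≡ 6 (mod 9), but 15³ = 3375 ≡ 9 (mod 18), not 0.

(⟸) This fails: take m = 0. Then 0³ = 0 ≡ 0 (mod 18), yet 0 ≡ 0 (mod 9), not 6.

Neither direction holds.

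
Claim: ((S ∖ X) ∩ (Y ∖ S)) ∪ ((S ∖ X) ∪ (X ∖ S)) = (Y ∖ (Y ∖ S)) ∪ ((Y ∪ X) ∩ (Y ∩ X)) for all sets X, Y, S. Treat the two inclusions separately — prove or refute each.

Forward inclusion. This inclusion fails. Take X = {1}, Y = ∅, S = ∅; then 1 ∈ ((S ∖ X) ∩ (Y ∖ S)) ∪ ((S ∖ X) ∪ (X ∖ S)) but 1 ∉ (Y ∖ (Y ∖ S)) ∪ ((Y ∪ X) ∩ (Y ∩ X)).

Reverse inclusion. This inclusion fails. Take X = {1}, Y = {1}, S = {1}; then 1 ∈ (Y ∖ (Y ∖ S)) ∪ ((Y ∪ X) ∩ (Y ∩ X)) but 1 ∉ ((S ∖ X) ∩ (Y ∖ S)) ∪ ((S ∖ X) ∪ (X ∖ S)).

(⊆) fails and (⊇) fails.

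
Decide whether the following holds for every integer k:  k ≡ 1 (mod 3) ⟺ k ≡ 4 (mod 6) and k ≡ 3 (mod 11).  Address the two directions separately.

Not equivalent: only (⇐) holds.

(⇒) This fails: k = 1 gives 1 ≡ 1 (mod 3) but 1 ≡ 1 (mod 6), so the conjunction on the right does not hold.

(⇐) Conversely, if k ≡ 4 (mod 6) and k ≡ 3 (mod 11), then by the Chinese remainder theorem k ≡ 58 (mod 66). Since 58 ≡ 1 (mod 3) and 3 ∣ 66, we get k ≡ 1 (mod 3).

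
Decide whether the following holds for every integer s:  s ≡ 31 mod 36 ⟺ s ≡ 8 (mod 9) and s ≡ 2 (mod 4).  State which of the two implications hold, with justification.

Both directions fail.

(→) This fails: s = 31 gives 31 ≡ 31 (mod 36) but 31 ≡ 4 (mod 9), so the conjunction on the right does not hold.

(←) This fails: s = 26 satisfies both congruences on the right (26 ≡ 8 mod 9 and 26 ≡ 2 mod 4) yet 26 ≡ 26 (mod 36), not 31.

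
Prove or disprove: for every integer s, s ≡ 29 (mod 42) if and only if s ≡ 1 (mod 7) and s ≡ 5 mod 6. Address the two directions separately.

Forward direction. Suppose s ≡ 29 (mod 42); write s = 42j + 29. Since 7 ∣ 42, reducing mod 7 gives s ≡ 29 ≡ 1 (mod 7); since 6 ∣ 42, reducing mod 6 gives s ≡ 29 ≡ 5 (mod 6).

Converse. If s ≡ 1 (mod 7) and s ≡ 5 (mod 6), then by the Chinese remainder theorem s ≡ 29 (mod 42). This is exactly s ≡ 29 (mod 42).

Both implications hold.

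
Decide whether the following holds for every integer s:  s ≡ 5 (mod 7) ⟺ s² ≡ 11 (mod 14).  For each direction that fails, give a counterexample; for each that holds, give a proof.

Neither implication holds.

[⇒] This fails: take s = 12. Then 12 ≡ 5 (mod 7), but 12² = 144 ≡ 4 (mod 14), not 11.

[⇐] This fails: take s = 9. Then 9² = 81 ≡ 11 (mod 14), yet 9 ≡ 2 (mod 7), not 5.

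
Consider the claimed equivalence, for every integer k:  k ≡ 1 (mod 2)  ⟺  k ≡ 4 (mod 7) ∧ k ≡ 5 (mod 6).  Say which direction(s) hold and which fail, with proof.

(⇒) This fails: k = 1 gives 1 ≡ 1 (mod 2) but 1 ≡ 1 (mod 7), so the conjunction on the right does not hold.

(⇐) Conversely, if k ≡ 4 (mod 7) and k ≡ 5 (mod 6), then by the Chinese remainder theorem k ≡ 11 (mod 42). Since 11 ≡ 1 (mod 2) and 2 ∣ 42, we get k ≡ 1 (mod 2).

Not equivalent: only (⇐) holds.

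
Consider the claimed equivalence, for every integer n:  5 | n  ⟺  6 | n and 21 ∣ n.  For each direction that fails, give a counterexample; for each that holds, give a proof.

[⇒] This fails: take n = 5. Certainly 5 ∣ 5, but 6 ∤ 5.

[⇐] This fails: take n = 42. Both 6 ∣ 42 and 21 ∣ 42, yet 42 is not a multiple of 5 (since 42 = 8·5 + 2), so 5 ∤ 42.

Neither direction holds.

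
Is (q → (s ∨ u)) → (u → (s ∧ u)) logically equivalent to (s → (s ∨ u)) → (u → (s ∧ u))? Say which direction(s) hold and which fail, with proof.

[⇒] Assume the antecedent. If s is true, (s → (s ∨ u)) → (u → (s ∧ u)) reduces to true regardless of the other variables. If s is false, the antecedent forces (s = F, q = F, u = F) or (s = F, q = T, u = F), and (s → (s ∨ u)) → (u → (s ∧ u)) holds there. Either way (s → (s ∨ u)) → (u → (s ∧ u)) holds.

[⇐] Assume the antecedent. If s is true, (q → (s ∨ u)) → (u → (s ∧ u)) reduces to true regardless of the other variables. If s is false, the antecedent forces (s = F, q = F, u = F) or (s = F, q = T, u = F), and (q → (s ∨ u)) → (u → (s ∧ u)) holds there. Either way (q → (s ∨ u)) → (u → (s ∧ u)) holds.

The biconditional holds.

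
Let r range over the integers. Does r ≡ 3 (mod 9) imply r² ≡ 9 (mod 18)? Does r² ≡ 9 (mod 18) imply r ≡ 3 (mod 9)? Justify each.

Neither implication holds.

[⇒] This fails: take r = 12. Then 12 ≡ 3 (mod 9), but 12² = 144 ≡ 0 (mod 18), not 9.

[⇐] This fails: take r = 9. Then 9² = 81 ≡ 9 (mod 18), yet 9 ≡ 0 (mod 9), not 3.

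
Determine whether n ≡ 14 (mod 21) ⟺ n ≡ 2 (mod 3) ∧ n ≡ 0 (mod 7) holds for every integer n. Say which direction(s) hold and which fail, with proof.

Both implications hold.

(⇒) Suppose n ≡ 14 (mod 21); write n = 21j + 14. Since 3 ∣ 21, reducing mod 3 gives n ≡ 14 ≡ 2 (mod 3); since 7 ∣ 21, reducing mod 7 gives n ≡ 14 ≡ 0 (mod 7).

(⇐) Conversely, if n ≡ 2 (mod 3) and n ≡ 0 (mod 7), then by the Chinese remainder theorem n ≡ 14 (mod 21). This is exactly n ≡ 14 (mod 21).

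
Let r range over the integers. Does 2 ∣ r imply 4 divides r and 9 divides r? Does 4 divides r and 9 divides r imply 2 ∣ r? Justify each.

(⇒) fails; (⇐) holds.

(⟸) Suppose 4 ∣ r and 9 ∣ r. Any common multiple of 4 and 9 is a multiple of their lcm; here gcd(4, 9) = 1, so lcm(4, 9) = 4·9 = 36, so 36 ∣ r. Since 2 ∣ 36, it follows that 2 ∣ r.

(⟹) This fails: take r = 2. Certainly 2 ∣ 2, but 4 ∤ 2.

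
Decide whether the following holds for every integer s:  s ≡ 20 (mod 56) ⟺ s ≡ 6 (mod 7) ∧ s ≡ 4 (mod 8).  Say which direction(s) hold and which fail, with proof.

Both directions hold.

(⇒) Suppose s ≡ 20 (mod 56); write s = 56j + 20. Since 7 ∣ 56, reducing mod 7 gives s ≡ 20 ≡ 6 (mod 7); since 8 ∣ 56, reducing mod 8 gives s ≡ 20 ≡ 4 (mod 8).

(⇐) Conversely, if s ≡ 6 (mod 7) and s ≡ 4 (mod 8), then by the Chinese remainder theorem s ≡ 20 (mod 56). This is exactly s ≡ 20 (mod 56).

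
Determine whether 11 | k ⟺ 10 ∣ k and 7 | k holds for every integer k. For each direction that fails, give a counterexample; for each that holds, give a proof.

Forward direction. This fails: take k = 11. Certainly 11 ∣ 11, but 10 ∤ 11.

Converse. This fails: take k = 70. Both 10 ∣ 70 and 7 ∣ 70, yet 70 is not a multiple of 11 (since 70 = 6·11 + 4), so 11 ∤ 70.

Neither direction holds.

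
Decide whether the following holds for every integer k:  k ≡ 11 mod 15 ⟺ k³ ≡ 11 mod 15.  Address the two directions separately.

Forward direction. Suppose k ≡ 11 mod 15. Write k = 15j + 11. Then (15j + 11)³ = 3375j³ + 7425j² + 5445j + 1331 = 15(225j³ + 495j² + 363j + 88) + 11, so k³ ≡ 11 (mod 15).

Converse. Suppose k³ ≡ 11 (mod 15). The only residue r in {0, …, 14} with r³ ≡ 11 (mod 15) is r = 11, so k ≡ 11 (mod 15).

The biconditional holds.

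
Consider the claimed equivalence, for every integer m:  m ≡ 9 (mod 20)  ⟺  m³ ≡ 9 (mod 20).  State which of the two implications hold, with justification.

Forward direction. Suppose m ≡ 9 (mod 20). Write m = 20j + 9. Then (20j + 9)³ = 8000j³ + 10800j² + 4860j + 729 = 20(400j³ + 540j² + 243j + 36) + 9, so m³ ≡ 9 (mod 20).

Converse. Suppose m³ ≡ 9 (mod 20). The only residue r in {0, …, 19} with r³ ≡ 9 (mod 20) is r = 9, so m ≡ 9 (mod 20).

Equivalent; both directions hold.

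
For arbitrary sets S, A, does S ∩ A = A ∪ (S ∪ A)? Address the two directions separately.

Only the forward inclusion holds.

(⊆) Let x ∈ S ∩ A. Then x ∈ S ∩ A, from which x ∈ A ∪ (S ∪ A).

(⊇) This inclusion fails. Take S = {1}, A = ∅; then 1 ∈ A ∪ (S ∪ A) but 1 ∉ S ∩ A.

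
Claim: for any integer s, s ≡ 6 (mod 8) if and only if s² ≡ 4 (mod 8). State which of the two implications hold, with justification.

[⇐] This fails: take s = 2. Then 2² = 4 ≡ 4 (mod 8), yet 2 ≡ 2 (mod 8), not 6.

[⇒] Suppose s ≡ 6 (mod 8). Write s = 8j + 6. Then (8j + 6)² = 64j² + 96j + 36 = 8(8j² + 12j + 4) + 4, so s² ≡ 4 (mod 8).

Only the forward direction holds.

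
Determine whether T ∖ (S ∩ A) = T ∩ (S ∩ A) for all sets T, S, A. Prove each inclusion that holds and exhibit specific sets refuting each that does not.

(⟹) This inclusion fails. Take T = {1}, S = ∅, A = ∅; then 1 ∈ T ∖ (S ∩ A) but 1 ∉ T ∩ (S ∩ A).

(⟸) This inclusion fails. Take T = {1}, S = {1}, A = {1}; then 1 ∈ T ∩ (S ∩ A) but 1 ∉ T ∖ (S ∩ A).

(⊆) fails and (⊇) fails.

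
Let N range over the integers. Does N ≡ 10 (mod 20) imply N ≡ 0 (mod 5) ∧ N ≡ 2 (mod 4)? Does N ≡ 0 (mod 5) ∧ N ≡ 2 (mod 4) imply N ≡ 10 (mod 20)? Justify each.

Both directions hold.

[⇒] Suppose N ≡ 10 (mod 20); write N = 20j + 10. Since 5 ∣ 20, reducing mod 5 gives N ≡ 10 ≡ 0 (mod 5); since 4 ∣ 20, reducing mod 4 gives N ≡ 10 ≡ 2 (mod 4).

[⇐] Conversely, if N ≡ 0 (mod 5) and N ≡ 2 (mod 4), then by the Chinese remainder theorem N ≡ 10 (mod 20). This is exactly N ≡ 10 (mod 20).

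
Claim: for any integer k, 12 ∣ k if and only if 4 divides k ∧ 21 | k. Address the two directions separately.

(→) This fails: take k = 12. Certainly 12 ∣ 12, but 21 ∤ 12.

(←) Suppose 4 ∣ k and 21 ∣ k. Any common multiple of 4 and 21 is a multiple of their lcm; here gcd(4, 21) = 1, so lcm(4, 21) = 4·21 = 84, so 84 ∣ k. Since 12 ∣ 84, it follows that 12 ∣ k.

Not equivalent: only (⇐) holds.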